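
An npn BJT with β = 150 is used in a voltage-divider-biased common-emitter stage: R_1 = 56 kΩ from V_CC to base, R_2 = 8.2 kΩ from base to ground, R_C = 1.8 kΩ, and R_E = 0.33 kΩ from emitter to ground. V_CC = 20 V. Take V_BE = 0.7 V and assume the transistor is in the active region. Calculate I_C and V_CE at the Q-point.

I_C ≈ 4.9 mA, V_CE ≈ 9.6 V

Thevenize the base divider: V_Th = V_CC·R_2/(R_1+R_2) = 20×8.2/64.2 = 2.55 V, R_Th = R_1‖R_2 = 7.15 kΩ.
Base-emitter loop: V_Th = I_B·R_Th + V_BE + (β+1)I_B·R_E, so I_B = (2.55 − 0.7) / (7.15 + 151×0.33) = 0.0325 mA.
I_C = β·I_B = 150×0.0325 = 4.88 mA, and I_E = (β+1)I_B = 4.91 mA.
V_CE = V_CC − I_C·R_C − I_E·R_E = 20 − 4.88×1.8 − 4.91×0.33 = 9.59 V.
V_CE = 9.59 V > 0.2 V confirms active-region operation.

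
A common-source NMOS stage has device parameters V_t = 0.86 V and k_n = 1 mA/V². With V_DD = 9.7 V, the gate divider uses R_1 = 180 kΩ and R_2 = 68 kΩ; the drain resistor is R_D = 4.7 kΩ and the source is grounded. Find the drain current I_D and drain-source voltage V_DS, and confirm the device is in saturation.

I_D ≈ 1.6 mA, V_DS ≈ 2.1 V

V_G = V_DD·R_2/(R_1+R_2) = 9.7×68/248 = 2.66 V. With the source grounded, V_GS = V_G = 2.66 V.
Assume saturation: I_D = (k_n/2)(V_GS − V_t)² = (1/2)×(2.66 − 0.86)² = 0.5×1.8² = 1.62 mA.
V_DS = V_DD − I_D·R_D = 9.7 − 1.62×4.7 = 2.09 V.
Saturation requires V_DS ≥ V_GS − V_t = 1.8 V; 2.09 ≥ 1.8 ✓.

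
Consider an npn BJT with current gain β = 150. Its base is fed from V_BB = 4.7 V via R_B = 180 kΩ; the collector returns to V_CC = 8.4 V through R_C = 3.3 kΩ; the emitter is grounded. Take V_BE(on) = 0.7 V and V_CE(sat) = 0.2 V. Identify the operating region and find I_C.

saturation; I_C ≈ 2.5 mA

Assume active: I_B = (4.7 − 0.7)/180 = 0.0222 mA, giving I_C = β·I_B = 3.33 mA.
But then V_CE = 8.4 − 3.33×3.3 = -2.6 V < V_CE(sat) = 0.2 V — impossible in the active region.
So the transistor is saturated. With V_CE = 0.2 V, I_C = (V_CC − 0.2)/R_C = 8.2/3.3 = 2.48 mA.
Check: β·I_B = 3.33 mA > I_C = 2.48 mA, confirming saturation.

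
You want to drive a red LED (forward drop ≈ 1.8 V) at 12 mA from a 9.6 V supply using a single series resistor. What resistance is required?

The resistor drops V_S − V_D = 9.6 − 1.8 = 7.8 V at 12 mA.
R = 7.8 V / 12 mA = 0.65 kΩ.

R ≈ 0.65 kΩ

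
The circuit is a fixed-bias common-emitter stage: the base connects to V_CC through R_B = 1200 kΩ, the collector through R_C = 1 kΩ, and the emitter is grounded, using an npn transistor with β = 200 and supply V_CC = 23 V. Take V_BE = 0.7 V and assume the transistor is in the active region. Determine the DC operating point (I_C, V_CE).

Base loop: V_CC = I_B·R_B + V_BE, so I_B = (23 − 0.7)/1200 kΩ = 0.0186 mA.
In the active region I_C = β·I_B = 200 × 0.0186 = 3.72 mA.
Collector loop: V_CE = V_CC − I_C·R_C = 23 − 3.72×1 = 19.3 V.
Since V_CE = 19.3 V > V_CE(sat) ≈ 0.2 V, the transistor is in the active region as assumed.

I_C ≈ 3.7 mA, V_CE ≈ 19 V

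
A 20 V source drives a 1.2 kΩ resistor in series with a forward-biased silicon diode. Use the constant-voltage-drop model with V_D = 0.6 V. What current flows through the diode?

I ≈ 16 mA

KVL around the loop: 20 = V_D + I·R = 0.6 + I × 1.2 kΩ.
So I = (20 − 0.6) / 1.2 kΩ = 19.4 / 1.2 = 16.2 mA.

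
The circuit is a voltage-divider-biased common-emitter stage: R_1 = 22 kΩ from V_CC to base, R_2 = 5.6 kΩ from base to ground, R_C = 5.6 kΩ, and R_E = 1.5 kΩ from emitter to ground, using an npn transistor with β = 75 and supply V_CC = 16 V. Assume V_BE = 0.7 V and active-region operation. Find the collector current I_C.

Thevenize the base divider: V_Th = V_CC·R_2/(R_1+R_2) = 16×5.6/27.6 = 3.25 V, R_Th = R_1‖R_2 = 4.46 kΩ.
Base-emitter loop: V_Th = I_B·R_Th + V_BE + (β+1)I_B·R_E, so I_B = (3.25 − 0.7) / (4.46 + 76×1.5) = 0.0215 mA.
I_C = β·I_B = 75×0.0215 = 1.61 mA, and I_E = (β+1)I_B = 1.63 mA.
V_CE = V_CC − I_C·R_C − I_E·R_E = 16 − 1.61×5.6 − 1.63×1.5 = 4.52 V.
V_CE = 4.52 V > 0.2 V confirms active-region operation.

I_C ≈ 1.6 mA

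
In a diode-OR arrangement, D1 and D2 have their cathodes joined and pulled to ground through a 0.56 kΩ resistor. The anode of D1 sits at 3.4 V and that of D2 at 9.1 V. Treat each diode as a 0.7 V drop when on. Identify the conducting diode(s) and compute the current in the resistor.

Assume both conduct. Then node N would need to be at both 3.4−0.7 = 2.7 V and 9.1−0.7 = 8.4 V, which is impossible.
Assume only D2 conducts: V_N = 9.1 − 0.7 = 8.4 V, so I_R = 8.4/0.56 = 15 mA.
Check D1: its anode-to-cathode voltage is 3.4 − 8.4 = -5 V < 0.7 V, so it is off. The assumption is consistent.

Only D2 conducts; I_R ≈ 15 mA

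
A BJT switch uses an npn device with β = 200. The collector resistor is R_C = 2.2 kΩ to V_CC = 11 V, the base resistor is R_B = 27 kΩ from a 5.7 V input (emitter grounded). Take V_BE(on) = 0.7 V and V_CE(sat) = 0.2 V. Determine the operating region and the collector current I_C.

Assume active: I_B = (5.7 − 0.7)/27 = 0.185 mA, giving I_C = β·I_B = 37 mA.
But then V_CE = 11 − 37×2.2 = -70.5 V < V_CE(sat) = 0.2 V — impossible in the active region.
So the transistor is saturated. With V_CE = 0.2 V, I_C = (V_CC − 0.2)/R_C = 10.8/2.2 = 4.91 mA.
Check: β·I_B = 37 mA > I_C = 4.91 mA, confirming saturation.

saturation; I_C ≈ 4.9 mA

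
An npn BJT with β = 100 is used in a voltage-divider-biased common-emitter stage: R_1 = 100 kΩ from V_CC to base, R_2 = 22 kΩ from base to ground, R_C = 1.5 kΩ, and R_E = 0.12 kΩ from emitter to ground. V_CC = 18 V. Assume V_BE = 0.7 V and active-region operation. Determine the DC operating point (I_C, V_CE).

I_C ≈ 8.4 mA, V_CE ≈ 4.3 V

Thevenize the base divider: V_Th = V_CC·R_2/(R_1+R_2) = 18×22/122 = 3.25 V, R_Th = R_1‖R_2 = 18 kΩ.
Base-emitter loop: V_Th = I_B·R_Th + V_BE + (β+1)I_B·R_E, so I_B = (3.25 − 0.7) / (18 + 101×0.12) = 0.0844 mA.
I_C = β·I_B = 100×0.0844 = 8.44 mA, and I_E = (β+1)I_B = 8.53 mA.
V_CE = V_CC − I_C·R_C − I_E·R_E = 18 − 8.44×1.5 − 8.53×0.12 = 4.31 V.
V_CE = 4.31 V > 0.2 V confirms active-region operation.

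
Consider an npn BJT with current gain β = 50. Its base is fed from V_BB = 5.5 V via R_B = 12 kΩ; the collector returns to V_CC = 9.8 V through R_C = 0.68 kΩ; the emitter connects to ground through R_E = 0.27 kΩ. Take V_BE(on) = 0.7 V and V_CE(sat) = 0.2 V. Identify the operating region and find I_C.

Assume active. Base-emitter loop: I_B = (V_BB − V_BE)/(R_B + (β+1)R_E) = (5.5 − 0.7)/(12 + 51×0.27) = 0.186 mA.
I_C = β·I_B = 50×0.186 = 9.31 mA.
V_CE = V_CC − I_C·R_C − I_E·R_E = 9.8 − 9.31×0.68 − 9.5×0.27 = 0.902 V > V_CE(sat), so the active-region assumption holds.

active; I_C ≈ 9.3 mA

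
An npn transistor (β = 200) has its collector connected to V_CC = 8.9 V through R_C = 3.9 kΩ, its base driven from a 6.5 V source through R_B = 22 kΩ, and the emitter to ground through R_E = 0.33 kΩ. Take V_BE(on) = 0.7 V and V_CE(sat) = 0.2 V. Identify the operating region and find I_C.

Assume active: I_B = (6.5 − 0.7)/(22 + 201×0.33) = 0.0657 mA, I_C = β·I_B = 13.1 mA.
Then V_CE = 8.9 − 13.1×3.9 − 13.2×0.33 = -46.7 V < 0.2 V — the active assumption fails.
Re-solve with V_CE = 0.2 V. KCL at the emitter: V_E/R_E = (V_BB−0.7−V_E)/R_B + (V_CC−0.2−V_E)/R_C, giving V_E = 0.749 V.
I_C = (V_CC − 0.2 − V_E)/R_C = (8.7 − 0.749)/3.9 = 2.04 mA.
Check: I_B = (5.8 − 0.749)/22 = 0.23 mA, and β·I_B = 45.9 mA > I_C, confirming saturation.

saturation; I_C ≈ 2 mA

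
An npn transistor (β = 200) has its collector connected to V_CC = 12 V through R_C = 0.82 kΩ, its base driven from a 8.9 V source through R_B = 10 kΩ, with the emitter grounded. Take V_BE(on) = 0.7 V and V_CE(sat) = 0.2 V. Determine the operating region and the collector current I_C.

Assume active: I_B = (8.9 − 0.7)/10 = 0.82 mA, giving I_C = β·I_B = 164 mA.
But then V_CE = 12 − 164×0.82 = -122 V < V_CE(sat) = 0.2 V — impossible in the active region.
So the transistor is saturated. With V_CE = 0.2 V, I_C = (V_CC − 0.2)/R_C = 11.8/0.82 = 14.4 mA.
Check: β·I_B = 164 mA > I_C = 14.4 mA, confirming saturation.

saturation; I_C ≈ 14 mA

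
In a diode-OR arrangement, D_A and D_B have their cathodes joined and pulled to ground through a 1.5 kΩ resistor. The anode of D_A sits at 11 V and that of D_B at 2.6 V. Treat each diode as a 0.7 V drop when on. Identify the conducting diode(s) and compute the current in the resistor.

Assume both conduct. Then node N would need to be at both 11−0.7 = 10.3 V and 2.6−0.7 = 1.9 V, which is impossible.
Assume only D_A conducts: V_N = 11 − 0.7 = 10.3 V, so I_R = 10.3/1.5 = 6.87 mA.
Check D_B: its anode-to-cathode voltage is 2.6 − 10.3 = -7.7 V < 0.7 V, so it is off. The assumption is consistent.

Only D_A conducts; I_R ≈ 6.9 mA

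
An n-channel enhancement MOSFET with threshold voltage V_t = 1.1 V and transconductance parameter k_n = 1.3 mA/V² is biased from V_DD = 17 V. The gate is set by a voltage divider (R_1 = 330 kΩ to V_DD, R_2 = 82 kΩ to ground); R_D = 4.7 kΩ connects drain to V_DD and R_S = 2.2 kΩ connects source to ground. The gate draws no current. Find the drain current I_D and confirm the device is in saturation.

I_D ≈ 0.6 mA

V_G = V_DD·R_2/(R_1+R_2) = 17×82/412 = 3.38 V.
Assume saturation: I_D = (k_n/2)(V_GS − V_t)² with V_GS = V_G − I_D·R_S = 3.38 − 2.2·I_D.
Substituting gives 3.15·I_D² − 7.53·I_D + 3.39 = 0, with roots I_D = 0.601 or 1.79 mA.
The root I_D = 1.79 mA gives V_GS = -0.561 V ≤ V_t, so take I_D = 0.601 mA.
Then V_GS = 2.06 V and V_DS = V_DD − I_D(R_D+R_S) = 17 − 0.601×6.9 = 12.9 V.
Saturation requires V_DS ≥ V_GS − V_t = 0.961 V; 12.9 ≥ 0.961 ✓.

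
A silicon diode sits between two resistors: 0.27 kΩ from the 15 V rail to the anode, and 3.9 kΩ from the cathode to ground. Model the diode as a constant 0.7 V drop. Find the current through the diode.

I ≈ 3.4 mA

The two resistors are in series with the diode, so KVL gives 15 = I·0.27 + 0.7 + I·3.9.
I = (15 − 0.7) / (0.27 + 3.9) kΩ = 14.3 / 4.17 = 3.43 mA.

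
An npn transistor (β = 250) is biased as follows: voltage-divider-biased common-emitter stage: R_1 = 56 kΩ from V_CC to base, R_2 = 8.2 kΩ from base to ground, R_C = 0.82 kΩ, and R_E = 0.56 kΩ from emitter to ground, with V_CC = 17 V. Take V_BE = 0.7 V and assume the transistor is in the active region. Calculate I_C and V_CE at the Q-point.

Thevenize the base divider: V_Th = V_CC·R_2/(R_1+R_2) = 17×8.2/64.2 = 2.17 V, R_Th = R_1‖R_2 = 7.15 kΩ.
Base-emitter loop: V_Th = I_B·R_Th + V_BE + (β+1)I_B·R_E, so I_B = (2.17 − 0.7) / (7.15 + 251×0.56) = 0.00996 mA.
I_C = β·I_B = 250×0.00996 = 2.49 mA, and I_E = (β+1)I_B = 2.5 mA.
V_CE = V_CC − I_C·R_C − I_E·R_E = 17 − 2.49×0.82 − 2.5×0.56 = 13.6 V.
V_CE = 13.6 V > 0.2 V confirms active-region operation.

I_C ≈ 2.5 mA, V_CE ≈ 14 V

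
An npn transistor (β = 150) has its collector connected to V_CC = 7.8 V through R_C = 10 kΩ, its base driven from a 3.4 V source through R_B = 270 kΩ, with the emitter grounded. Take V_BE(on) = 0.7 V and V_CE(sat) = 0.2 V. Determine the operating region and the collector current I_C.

saturation; I_C ≈ 0.76 mA

Assume active: I_B = (3.4 − 0.7)/270 = 0.01 mA, giving I_C = β·I_B = 1.5 mA.
But then V_CE = 7.8 − 1.5×10 = -7.2 V < V_CE(sat) = 0.2 V — impossible in the active region.
So the transistor is saturated. With V_CE = 0.2 V, I_C = (V_CC − 0.2)/R_C = 7.6/10 = 0.76 mA.
Check: β·I_B = 1.5 mA > I_C = 0.76 mA, confirming saturation.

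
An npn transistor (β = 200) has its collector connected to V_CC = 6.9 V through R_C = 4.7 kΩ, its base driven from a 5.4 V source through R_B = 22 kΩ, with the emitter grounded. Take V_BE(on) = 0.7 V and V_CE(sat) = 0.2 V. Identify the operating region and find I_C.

Assume active: I_B = (5.4 − 0.7)/22 = 0.214 mA, giving I_C = β·I_B = 42.7 mA.
But then V_CE = 6.9 − 42.7×4.7 = -194 V < V_CE(sat) = 0.2 V — impossible in the active region.
So the transistor is saturated. With V_CE = 0.2 V, I_C = (V_CC − 0.2)/R_C = 6.7/4.7 = 1.43 mA.
Check: β·I_B = 42.7 mA > I_C = 1.43 mA, confirming saturation.

saturation; I_C ≈ 1.4 mA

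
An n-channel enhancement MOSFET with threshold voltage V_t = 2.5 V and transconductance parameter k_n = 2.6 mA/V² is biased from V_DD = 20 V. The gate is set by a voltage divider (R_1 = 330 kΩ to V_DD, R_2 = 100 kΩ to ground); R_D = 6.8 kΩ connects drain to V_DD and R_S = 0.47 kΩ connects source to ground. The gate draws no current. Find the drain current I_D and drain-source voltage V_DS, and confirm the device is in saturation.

I_D ≈ 2 mA, V_DS ≈ 5.7 V

V_G = V_DD·R_2/(R_1+R_2) = 20×100/430 = 4.65 V.
Assume saturation: I_D = (k_n/2)(V_GS − V_t)² with V_GS = V_G − I_D·R_S = 4.65 − 0.47·I_D.
Substituting gives 0.287·I_D² − 3.63·I_D + 6.02 = 0, with roots I_D = 1.96 or 10.7 mA.
The root I_D = 10.7 mA gives V_GS = -0.365 V ≤ V_t, so take I_D = 1.96 mA.
Then V_GS = 3.73 V and V_DS = V_DD − I_D(R_D+R_S) = 20 − 1.96×7.27 = 5.73 V.
Saturation requires V_DS ≥ V_GS − V_t = 1.23 V; 5.73 ≥ 1.23 ✓.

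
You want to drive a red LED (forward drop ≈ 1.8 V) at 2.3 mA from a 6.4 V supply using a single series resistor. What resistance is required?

R ≈ 2 kΩ

The resistor drops V_S − V_D = 6.4 − 1.8 = 4.6 V at 2.3 mA.
R = 4.6 V / 2.3 mA = 2 kΩ.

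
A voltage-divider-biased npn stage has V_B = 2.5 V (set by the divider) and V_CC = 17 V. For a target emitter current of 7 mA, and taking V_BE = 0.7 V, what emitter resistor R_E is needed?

R_E ≈ 0.26 kΩ

V_E = V_B − V_BE = 2.5 − 0.7 = 1.8 V.
R_E = V_E / I_E = 1.8 / 7 = 0.257 kΩ.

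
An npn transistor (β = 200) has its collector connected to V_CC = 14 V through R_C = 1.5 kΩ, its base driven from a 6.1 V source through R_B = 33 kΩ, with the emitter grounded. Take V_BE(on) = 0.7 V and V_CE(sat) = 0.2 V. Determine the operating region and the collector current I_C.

Assume active: I_B = (6.1 − 0.7)/33 = 0.164 mA, giving I_C = β·I_B = 32.7 mA.
But then V_CE = 14 − 32.7×1.5 = -35.1 V < V_CE(sat) = 0.2 V — impossible in the active region.
So the transistor is saturated. With V_CE = 0.2 V, I_C = (V_CC − 0.2)/R_C = 13.8/1.5 = 9.2 mA.
Check: β·I_B = 32.7 mA > I_C = 9.2 mA, confirming saturation.

saturation; I_C ≈ 9.2 mA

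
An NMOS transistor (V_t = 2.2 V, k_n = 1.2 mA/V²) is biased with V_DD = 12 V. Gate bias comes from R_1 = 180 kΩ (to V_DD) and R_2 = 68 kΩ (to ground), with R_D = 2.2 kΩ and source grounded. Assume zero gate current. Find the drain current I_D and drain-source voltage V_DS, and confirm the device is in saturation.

I_D ≈ 0.71 mA, V_DS ≈ 10 V

V_G = V_DD·R_2/(R_1+R_2) = 12×68/248 = 3.29 V. With the source grounded, V_GS = V_G = 3.29 V.
Assume saturation: I_D = (k_n/2)(V_GS − V_t)² = (1.2/2)×(3.29 − 2.2)² = 0.6×1.09² = 0.713 mA.
V_DS = V_DD − I_D·R_D = 12 − 0.713×2.2 = 10.4 V.
Saturation requires V_DS ≥ V_GS − V_t = 1.09 V; 10.4 ≥ 1.09 ✓.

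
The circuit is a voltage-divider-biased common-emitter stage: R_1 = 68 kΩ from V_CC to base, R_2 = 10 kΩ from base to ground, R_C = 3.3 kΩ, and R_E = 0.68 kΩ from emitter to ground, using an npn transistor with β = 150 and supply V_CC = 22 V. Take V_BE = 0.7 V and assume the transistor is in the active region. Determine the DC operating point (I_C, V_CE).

Thevenize the base divider: V_Th = V_CC·R_2/(R_1+R_2) = 22×10/78 = 2.82 V, R_Th = R_1‖R_2 = 8.72 kΩ.
Base-emitter loop: V_Th = I_B·R_Th + V_BE + (β+1)I_B·R_E, so I_B = (2.82 − 0.7) / (8.72 + 151×0.68) = 0.019 mA.
I_C = β·I_B = 150×0.019 = 2.86 mA, and I_E = (β+1)I_B = 2.87 mA.
V_CE = V_CC − I_C·R_C − I_E·R_E = 22 − 2.86×3.3 − 2.87×0.68 = 10.6 V.
V_CE = 10.6 V > 0.2 V confirms active-region operation.

I_C ≈ 2.9 mA, V_CE ≈ 11 V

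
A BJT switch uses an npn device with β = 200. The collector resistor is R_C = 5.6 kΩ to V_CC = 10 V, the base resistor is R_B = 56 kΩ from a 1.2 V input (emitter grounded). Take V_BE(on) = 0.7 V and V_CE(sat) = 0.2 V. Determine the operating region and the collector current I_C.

saturation; I_C ≈ 1.8 mA

Assume active: I_B = (1.2 − 0.7)/56 = 0.00893 mA, giving I_C = β·I_B = 1.79 mA.
But then V_CE = 10 − 1.79×5.6 = 0.00000000000000178 V < V_CE(sat) = 0.2 V — impossible in the active region.
So the transistor is saturated. With V_CE = 0.2 V, I_C = (V_CC − 0.2)/R_C = 9.8/5.6 = 1.75 mA.
Check: β·I_B = 1.79 mA > I_C = 1.75 mA, confirming saturation.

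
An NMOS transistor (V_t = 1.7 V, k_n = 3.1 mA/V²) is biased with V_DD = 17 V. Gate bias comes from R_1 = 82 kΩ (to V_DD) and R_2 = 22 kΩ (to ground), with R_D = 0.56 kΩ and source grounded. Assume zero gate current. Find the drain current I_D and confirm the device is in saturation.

I_D ≈ 5.6 mA

V_G = V_DD·R_2/(R_1+R_2) = 17×22/104 = 3.6 V. With the source grounded, V_GS = V_G = 3.6 V.
Assume saturation: I_D = (k_n/2)(V_GS − V_t)² = (3.1/2)×(3.6 − 1.7)² = 1.55×1.9² = 5.57 mA.
V_DS = V_DD − I_D·R_D = 17 − 5.57×0.56 = 13.9 V.
Saturation requires V_DS ≥ V_GS − V_t = 1.9 V; 13.9 ≥ 1.9 ✓.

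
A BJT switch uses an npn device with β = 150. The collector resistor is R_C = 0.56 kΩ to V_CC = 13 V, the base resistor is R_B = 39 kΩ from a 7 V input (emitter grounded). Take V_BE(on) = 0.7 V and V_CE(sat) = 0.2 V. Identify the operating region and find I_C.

Assume active: I_B = (7 − 0.7)/39 = 0.162 mA, giving I_C = β·I_B = 24.2 mA.
But then V_CE = 13 − 24.2×0.56 = -0.569 V < V_CE(sat) = 0.2 V — impossible in the active region.
So the transistor is saturated. With V_CE = 0.2 V, I_C = (V_CC − 0.2)/R_C = 12.8/0.56 = 22.9 mA.
Check: β·I_B = 24.2 mA > I_C = 22.9 mA, confirming saturation.

saturation; I_C ≈ 23 mA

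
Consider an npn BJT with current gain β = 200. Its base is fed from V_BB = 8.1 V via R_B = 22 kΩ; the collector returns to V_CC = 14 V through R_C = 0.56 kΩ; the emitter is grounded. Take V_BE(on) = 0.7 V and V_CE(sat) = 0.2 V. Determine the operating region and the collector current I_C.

Assume active: I_B = (8.1 − 0.7)/22 = 0.336 mA, giving I_C = β·I_B = 67.3 mA.
But then V_CE = 14 − 67.3×0.56 = -23.7 V < V_CE(sat) = 0.2 V — impossible in the active region.
So the transistor is saturated. With V_CE = 0.2 V, I_C = (V_CC − 0.2)/R_C = 13.8/0.56 = 24.6 mA.
Check: β·I_B = 67.3 mA > I_C = 24.6 mA, confirming saturation.

saturation; I_C ≈ 25 mA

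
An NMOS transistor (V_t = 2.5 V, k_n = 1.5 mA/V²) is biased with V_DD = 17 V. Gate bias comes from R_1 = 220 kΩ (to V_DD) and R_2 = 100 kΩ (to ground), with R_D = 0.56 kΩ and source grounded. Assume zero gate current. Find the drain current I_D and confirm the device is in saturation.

I_D ≈ 5.9 mA

V_G = V_DD·R_2/(R_1+R_2) = 17×100/320 = 5.31 V. With the source grounded, V_GS = V_G = 5.31 V.
Assume saturation: I_D = (k_n/2)(V_GS − V_t)² = (1.5/2)×(5.31 − 2.5)² = 0.75×2.81² = 5.93 mA.
V_DS = V_DD − I_D·R_D = 17 − 5.93×0.56 = 13.7 V.
Saturation requires V_DS ≥ V_GS − V_t = 2.81 V; 13.7 ≥ 2.81 ✓.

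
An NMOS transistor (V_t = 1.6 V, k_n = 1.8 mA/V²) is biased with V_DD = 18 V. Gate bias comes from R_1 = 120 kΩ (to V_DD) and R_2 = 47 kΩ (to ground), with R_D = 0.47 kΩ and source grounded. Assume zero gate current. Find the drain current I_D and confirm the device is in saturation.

I_D ≈ 11 mA

V_G = V_DD·R_2/(R_1+R_2) = 18×47/167 = 5.07 V. With the source grounded, V_GS = V_G = 5.07 V.
Assume saturation: I_D = (k_n/2)(V_GS − V_t)² = (1.8/2)×(5.07 − 1.6)² = 0.9×3.47² = 10.8 mA.
V_DS = V_DD − I_D·R_D = 18 − 10.8×0.47 = 12.9 V.
Saturation requires V_DS ≥ V_GS − V_t = 3.47 V; 12.9 ≥ 3.47 ✓.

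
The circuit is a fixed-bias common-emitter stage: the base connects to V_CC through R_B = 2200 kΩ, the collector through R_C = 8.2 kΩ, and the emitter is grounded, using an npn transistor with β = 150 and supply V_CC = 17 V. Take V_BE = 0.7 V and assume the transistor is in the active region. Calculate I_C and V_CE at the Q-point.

I_C ≈ 1.1 mA, V_CE ≈ 7.9 V

Base loop: V_CC = I_B·R_B + V_BE, so I_B = (17 − 0.7)/2200 kΩ = 0.00741 mA.
In the active region I_C = β·I_B = 150 × 0.00741 = 1.11 mA.
Collector loop: V_CE = V_CC − I_C·R_C = 17 − 1.11×8.2 = 7.89 V.
Since V_CE = 7.89 V > V_CE(sat) ≈ 0.2 V, the transistor is in the active region as assumed.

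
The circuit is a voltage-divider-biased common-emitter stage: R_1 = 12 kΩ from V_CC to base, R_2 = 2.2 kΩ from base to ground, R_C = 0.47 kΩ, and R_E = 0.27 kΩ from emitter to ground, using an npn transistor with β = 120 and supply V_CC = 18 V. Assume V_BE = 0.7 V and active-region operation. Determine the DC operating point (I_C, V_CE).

Thevenize the base divider: V_Th = V_CC·R_2/(R_1+R_2) = 18×2.2/14.2 = 2.79 V, R_Th = R_1‖R_2 = 1.86 kΩ.
Base-emitter loop: V_Th = I_B·R_Th + V_BE + (β+1)I_B·R_E, so I_B = (2.79 − 0.7) / (1.86 + 121×0.27) = 0.0605 mA.
I_C = β·I_B = 120×0.0605 = 7.26 mA, and I_E = (β+1)I_B = 7.32 mA.
V_CE = V_CC − I_C·R_C − I_E·R_E = 18 − 7.26×0.47 − 7.32×0.27 = 12.6 V.
V_CE = 12.6 V > 0.2 V confirms active-region operation.

I_C ≈ 7.3 mA, V_CE ≈ 13 V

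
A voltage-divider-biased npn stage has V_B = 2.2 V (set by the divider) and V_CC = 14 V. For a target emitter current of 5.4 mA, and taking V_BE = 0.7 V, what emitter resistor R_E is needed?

R_E ≈ 0.28 kΩ

V_E = V_B − V_BE = 2.2 − 0.7 = 1.5 V.
R_E = V_E / I_E = 1.5 / 5.4 = 0.278 kΩ.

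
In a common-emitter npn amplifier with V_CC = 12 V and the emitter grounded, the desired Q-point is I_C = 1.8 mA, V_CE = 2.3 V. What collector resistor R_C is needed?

Collector loop: V_CC = I_C·R_C + V_CE.
R_C = (V_CC − V_CE)/I_C = (12 − 2.3)/1.8 = 5.39 kΩ.

R_C ≈ 5.4 kΩ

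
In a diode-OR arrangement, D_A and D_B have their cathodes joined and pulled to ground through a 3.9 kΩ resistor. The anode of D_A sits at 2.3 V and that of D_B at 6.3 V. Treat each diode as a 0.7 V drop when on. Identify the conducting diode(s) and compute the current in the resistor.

Assume both conduct. Then node N would need to be at both 2.3−0.7 = 1.6 V and 6.3−0.7 = 5.6 V, which is impossible.
Assume only D_B conducts: V_N = 6.3 − 0.7 = 5.6 V, so I_R = 5.6/3.9 = 1.44 mA.
Check D_A: its anode-to-cathode voltage is 2.3 − 5.6 = -3.3 V < 0.7 V, so it is off. The assumption is consistent.

Only D_B conducts; I_R ≈ 1.4 mA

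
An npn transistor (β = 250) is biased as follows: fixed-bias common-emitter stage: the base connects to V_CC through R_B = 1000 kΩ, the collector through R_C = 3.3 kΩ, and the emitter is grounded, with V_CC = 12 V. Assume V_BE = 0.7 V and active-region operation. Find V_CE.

V_CE ≈ 2.7 V

Base loop: V_CC = I_B·R_B + V_BE, so I_B = (12 − 0.7)/1000 kΩ = 0.0113 mA.
In the active region I_C = β·I_B = 250 × 0.0113 = 2.83 mA.
Collector loop: V_CE = V_CC − I_C·R_C = 12 − 2.83×3.3 = 2.68 V.
Since V_CE = 2.68 V > V_CE(sat) ≈ 0.2 V, the transistor is in the active region as assumed.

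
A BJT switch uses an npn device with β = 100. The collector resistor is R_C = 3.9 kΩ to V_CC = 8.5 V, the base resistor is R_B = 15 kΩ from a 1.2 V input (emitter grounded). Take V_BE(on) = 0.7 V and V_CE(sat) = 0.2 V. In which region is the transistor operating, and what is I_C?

saturation; I_C ≈ 2.1 mA

Assume active: I_B = (1.2 − 0.7)/15 = 0.0333 mA, giving I_C = β·I_B = 3.33 mA.
But then V_CE = 8.5 − 3.33×3.9 = -4.5 V < V_CE(sat) = 0.2 V — impossible in the active region.
So the transistor is saturated. With V_CE = 0.2 V, I_C = (V_CC − 0.2)/R_C = 8.3/3.9 = 2.13 mA.
Check: β·I_B = 3.33 mA > I_C = 2.13 mA, confirming saturation.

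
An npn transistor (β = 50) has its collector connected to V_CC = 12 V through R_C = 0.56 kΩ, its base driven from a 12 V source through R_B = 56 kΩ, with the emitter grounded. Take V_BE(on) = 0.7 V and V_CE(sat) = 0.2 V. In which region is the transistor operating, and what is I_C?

Assume active. Base-emitter loop: I_B = (V_BB − V_BE)/R_B = (12 − 0.7)/56 = 0.202 mA.
I_C = β·I_B = 50×0.202 = 10.1 mA.
V_CE = V_CC − I_C·R_C = 12 − 10.1×0.56 = 6.35 V > V_CE(sat), so the active-region assumption holds.

active; I_C ≈ 10 mA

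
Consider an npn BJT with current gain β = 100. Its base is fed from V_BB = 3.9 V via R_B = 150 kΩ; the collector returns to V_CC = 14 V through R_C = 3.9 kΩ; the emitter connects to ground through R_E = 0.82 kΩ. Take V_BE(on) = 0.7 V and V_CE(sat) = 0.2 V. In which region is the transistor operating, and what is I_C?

Assume active. Base-emitter loop: I_B = (V_BB − V_BE)/(R_B + (β+1)R_E) = (3.9 − 0.7)/(150 + 101×0.82) = 0.0137 mA.
I_C = β·I_B = 100×0.0137 = 1.37 mA.
V_CE = V_CC − I_C·R_C − I_E·R_E = 14 − 1.37×3.9 − 1.39×0.82 = 7.5 V > V_CE(sat), so the active-region assumption holds.

active; I_C ≈ 1.4 mA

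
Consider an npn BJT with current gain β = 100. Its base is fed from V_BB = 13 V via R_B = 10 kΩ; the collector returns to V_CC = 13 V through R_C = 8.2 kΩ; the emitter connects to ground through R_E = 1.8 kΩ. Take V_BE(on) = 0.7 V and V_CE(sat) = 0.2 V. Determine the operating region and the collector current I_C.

Assume active: I_B = (13 − 0.7)/(10 + 101×1.8) = 0.0641 mA, I_C = β·I_B = 6.41 mA.
Then V_CE = 13 − 6.41×8.2 − 6.48×1.8 = -51.2 V < 0.2 V — the active assumption fails.
Re-solve with V_CE = 0.2 V. KCL at the emitter: V_E/R_E = (V_BB−0.7−V_E)/R_B + (V_CC−0.2−V_E)/R_C, giving V_E = 3.59 V.
I_C = (V_CC − 0.2 − V_E)/R_C = (12.8 − 3.59)/8.2 = 1.12 mA.
Check: I_B = (12.3 − 3.59)/10 = 0.871 mA, and β·I_B = 87.1 mA > I_C, confirming saturation.

saturation; I_C ≈ 1.1 mA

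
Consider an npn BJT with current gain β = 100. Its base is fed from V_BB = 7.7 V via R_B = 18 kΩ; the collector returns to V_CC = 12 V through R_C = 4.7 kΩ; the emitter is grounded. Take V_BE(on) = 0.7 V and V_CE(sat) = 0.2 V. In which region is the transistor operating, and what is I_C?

saturation; I_C ≈ 2.5 mA

Assume active: I_B = (7.7 − 0.7)/18 = 0.389 mA, giving I_C = β·I_B = 38.9 mA.
But then V_CE = 12 − 38.9×4.7 = -171 V < V_CE(sat) = 0.2 V — impossible in the active region.
So the transistor is saturated. With V_CE = 0.2 V, I_C = (V_CC − 0.2)/R_C = 11.8/4.7 = 2.51 mA.
Check: β·I_B = 38.9 mA > I_C = 2.51 mA, confirming saturation.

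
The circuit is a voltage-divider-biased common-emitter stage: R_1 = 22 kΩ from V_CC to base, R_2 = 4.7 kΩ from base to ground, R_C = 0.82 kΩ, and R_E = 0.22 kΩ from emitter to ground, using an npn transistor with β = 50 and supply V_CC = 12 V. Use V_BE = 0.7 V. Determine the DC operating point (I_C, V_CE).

Thevenize the base divider: V_Th = V_CC·R_2/(R_1+R_2) = 12×4.7/26.7 = 2.11 V, R_Th = R_1‖R_2 = 3.87 kΩ.
Base-emitter loop: V_Th = I_B·R_Th + V_BE + (β+1)I_B·R_E, so I_B = (2.11 − 0.7) / (3.87 + 51×0.22) = 0.0936 mA.
I_C = β·I_B = 50×0.0936 = 4.68 mA, and I_E = (β+1)I_B = 4.77 mA.
V_CE = V_CC − I_C·R_C − I_E·R_E = 12 − 4.68×0.82 − 4.77×0.22 = 7.11 V.
V_CE = 7.11 V > 0.2 V confirms active-region operation.

I_C ≈ 4.7 mA, V_CE ≈ 7.1 V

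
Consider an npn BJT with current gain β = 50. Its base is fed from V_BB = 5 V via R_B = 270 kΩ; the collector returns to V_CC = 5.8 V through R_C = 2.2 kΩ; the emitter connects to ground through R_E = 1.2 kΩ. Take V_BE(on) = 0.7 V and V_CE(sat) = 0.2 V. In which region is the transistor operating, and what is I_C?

Assume active. Base-emitter loop: I_B = (V_BB − V_BE)/(R_B + (β+1)R_E) = (5 − 0.7)/(270 + 51×1.2) = 0.013 mA.
I_C = β·I_B = 50×0.013 = 0.649 mA.
V_CE = V_CC − I_C·R_C − I_E·R_E = 5.8 − 0.649×2.2 − 0.662×1.2 = 3.58 V > V_CE(sat), so the active-region assumption holds.

active; I_C ≈ 0.65 mA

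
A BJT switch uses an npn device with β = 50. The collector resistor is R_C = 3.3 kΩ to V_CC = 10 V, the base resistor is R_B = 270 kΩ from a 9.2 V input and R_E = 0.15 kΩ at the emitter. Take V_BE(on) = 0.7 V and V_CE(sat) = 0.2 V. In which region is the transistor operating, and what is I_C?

Assume active. Base-emitter loop: I_B = (V_BB − V_BE)/(R_B + (β+1)R_E) = (9.2 − 0.7)/(270 + 51×0.15) = 0.0306 mA.
I_C = β·I_B = 50×0.0306 = 1.53 mA.
V_CE = V_CC − I_C·R_C − I_E·R_E = 10 − 1.53×3.3 − 1.56×0.15 = 4.71 V > V_CE(sat), so the active-region assumption holds.

active; I_C ≈ 1.5 mA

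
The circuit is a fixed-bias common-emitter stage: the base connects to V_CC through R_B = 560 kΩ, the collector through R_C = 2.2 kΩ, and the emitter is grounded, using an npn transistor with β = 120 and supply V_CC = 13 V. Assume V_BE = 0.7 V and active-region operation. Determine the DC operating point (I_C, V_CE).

Base loop: V_CC = I_B·R_B + V_BE, so I_B = (13 − 0.7)/560 kΩ = 0.022 mA.
In the active region I_C = β·I_B = 120 × 0.022 = 2.64 mA.
Collector loop: V_CE = V_CC − I_C·R_C = 13 − 2.64×2.2 = 7.2 V.
Since V_CE = 7.2 V > V_CE(sat) ≈ 0.2 V, the transistor is in the active region as assumed.

I_C ≈ 2.6 mA, V_CE ≈ 7.2 V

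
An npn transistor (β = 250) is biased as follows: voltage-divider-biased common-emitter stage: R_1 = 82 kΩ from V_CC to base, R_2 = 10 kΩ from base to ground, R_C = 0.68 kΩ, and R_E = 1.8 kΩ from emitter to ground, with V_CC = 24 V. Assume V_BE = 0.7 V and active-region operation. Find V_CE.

Thevenize the base divider: V_Th = V_CC·R_2/(R_1+R_2) = 24×10/92 = 2.61 V, R_Th = R_1‖R_2 = 8.91 kΩ.
Base-emitter loop: V_Th = I_B·R_Th + V_BE + (β+1)I_B·R_E, so I_B = (2.61 − 0.7) / (8.91 + 251×1.8) = 0.00414 mA.
I_C = β·I_B = 250×0.00414 = 1.04 mA, and I_E = (β+1)I_B = 1.04 mA.
V_CE = V_CC − I_C·R_C − I_E·R_E = 24 − 1.04×0.68 − 1.04×1.8 = 21.4 V.
V_CE = 21.4 V > 0.2 V confirms active-region operation.

V_CE ≈ 21 V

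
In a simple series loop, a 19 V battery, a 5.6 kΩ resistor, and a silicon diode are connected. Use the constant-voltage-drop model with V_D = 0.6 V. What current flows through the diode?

I ≈ 3.3 mA

KVL around the loop: 19 = V_D + I·R = 0.6 + I × 5.6 kΩ.
So I = (19 − 0.6) / 5.6 kΩ = 18.4 / 5.6 = 3.29 mA.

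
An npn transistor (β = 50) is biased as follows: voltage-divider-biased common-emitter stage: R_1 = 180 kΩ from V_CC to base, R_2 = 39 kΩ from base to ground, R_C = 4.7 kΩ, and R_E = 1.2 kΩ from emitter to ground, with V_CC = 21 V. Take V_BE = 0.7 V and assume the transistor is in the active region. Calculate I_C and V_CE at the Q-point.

Thevenize the base divider: V_Th = V_CC·R_2/(R_1+R_2) = 21×39/219 = 3.74 V, R_Th = R_1‖R_2 = 32.1 kΩ.
Base-emitter loop: V_Th = I_B·R_Th + V_BE + (β+1)I_B·R_E, so I_B = (3.74 − 0.7) / (32.1 + 51×1.2) = 0.0326 mA.
I_C = β·I_B = 50×0.0326 = 1.63 mA, and I_E = (β+1)I_B = 1.66 mA.
V_CE = V_CC − I_C·R_C − I_E·R_E = 21 − 1.63×4.7 − 1.66×1.2 = 11.3 V.
V_CE = 11.3 V > 0.2 V confirms active-region operation.

I_C ≈ 1.6 mA, V_CE ≈ 11 V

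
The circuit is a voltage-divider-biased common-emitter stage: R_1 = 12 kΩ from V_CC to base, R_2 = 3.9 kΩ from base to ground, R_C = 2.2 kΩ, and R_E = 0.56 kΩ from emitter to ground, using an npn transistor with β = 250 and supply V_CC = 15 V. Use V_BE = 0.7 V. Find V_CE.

Thevenize the base divider: V_Th = V_CC·R_2/(R_1+R_2) = 15×3.9/15.9 = 3.68 V, R_Th = R_1‖R_2 = 2.94 kΩ.
Base-emitter loop: V_Th = I_B·R_Th + V_BE + (β+1)I_B·R_E, so I_B = (3.68 − 0.7) / (2.94 + 251×0.56) = 0.0208 mA.
I_C = β·I_B = 250×0.0208 = 5.19 mA, and I_E = (β+1)I_B = 5.21 mA.
V_CE = V_CC − I_C·R_C − I_E·R_E = 15 − 5.19×2.2 − 5.21×0.56 = 0.663 V.
V_CE = 0.663 V > 0.2 V confirms active-region operation.

V_CE ≈ 0.66 V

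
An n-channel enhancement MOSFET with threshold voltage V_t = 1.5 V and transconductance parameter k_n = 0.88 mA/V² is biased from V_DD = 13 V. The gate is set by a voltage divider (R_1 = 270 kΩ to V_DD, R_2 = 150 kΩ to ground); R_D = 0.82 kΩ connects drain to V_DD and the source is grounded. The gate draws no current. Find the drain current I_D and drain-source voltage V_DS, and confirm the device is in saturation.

V_G = V_DD·R_2/(R_1+R_2) = 13×150/420 = 4.64 V. With the source grounded, V_GS = V_G = 4.64 V.
Assume saturation: I_D = (k_n/2)(V_GS − V_t)² = (0.88/2)×(4.64 − 1.5)² = 0.44×3.14² = 4.35 mA.
V_DS = V_DD − I_D·R_D = 13 − 4.35×0.82 = 9.44 V.
Saturation requires V_DS ≥ V_GS − V_t = 3.14 V; 9.44 ≥ 3.14 ✓.

I_D ≈ 4.3 mA, V_DS ≈ 9.4 V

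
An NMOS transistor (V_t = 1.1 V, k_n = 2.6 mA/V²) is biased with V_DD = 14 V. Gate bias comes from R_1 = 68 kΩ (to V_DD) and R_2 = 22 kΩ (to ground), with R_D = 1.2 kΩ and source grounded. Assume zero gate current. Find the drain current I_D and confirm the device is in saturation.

I_D ≈ 7 mA

V_G = V_DD·R_2/(R_1+R_2) = 14×22/90 = 3.42 V. With the source grounded, V_GS = V_G = 3.42 V.
Assume saturation: I_D = (k_n/2)(V_GS − V_t)² = (2.6/2)×(3.42 − 1.1)² = 1.3×2.32² = 7.01 mA.
V_DS = V_DD − I_D·R_D = 14 − 7.01×1.2 = 5.59 V.
Saturation requires V_DS ≥ V_GS − V_t = 2.32 V; 5.59 ≥ 2.32 ✓.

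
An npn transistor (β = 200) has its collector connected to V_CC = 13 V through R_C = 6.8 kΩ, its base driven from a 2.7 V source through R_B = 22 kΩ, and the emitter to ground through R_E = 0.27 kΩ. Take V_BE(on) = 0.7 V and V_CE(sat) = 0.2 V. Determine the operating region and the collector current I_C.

saturation; I_C ≈ 1.8 mA

Assume active: I_B = (2.7 − 0.7)/(22 + 201×0.27) = 0.0262 mA, I_C = β·I_B = 5.24 mA.
Then V_CE = 13 − 5.24×6.8 − 5.27×0.27 = -24.1 V < 0.2 V — the active assumption fails.
Re-solve with V_CE = 0.2 V. KCL at the emitter: V_E/R_E = (V_BB−0.7−V_E)/R_B + (V_CC−0.2−V_E)/R_C, giving V_E = 0.506 V.
I_C = (V_CC − 0.2 − V_E)/R_C = (12.8 − 0.506)/6.8 = 1.81 mA.
Check: I_B = (2 − 0.506)/22 = 0.0679 mA, and β·I_B = 13.6 mA > I_C, confirming saturation.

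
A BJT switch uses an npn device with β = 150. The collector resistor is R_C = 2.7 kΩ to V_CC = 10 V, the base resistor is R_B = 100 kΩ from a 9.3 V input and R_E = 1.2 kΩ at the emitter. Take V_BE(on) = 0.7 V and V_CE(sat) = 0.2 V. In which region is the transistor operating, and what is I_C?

saturation; I_C ≈ 2.5 mA

Assume active: I_B = (9.3 − 0.7)/(100 + 151×1.2) = 0.0306 mA, I_C = β·I_B = 4.59 mA.
Then V_CE = 10 − 4.59×2.7 − 4.62×1.2 = -7.93 V < 0.2 V — the active assumption fails.
Re-solve with V_CE = 0.2 V. KCL at the emitter: V_E/R_E = (V_BB−0.7−V_E)/R_B + (V_CC−0.2−V_E)/R_C, giving V_E = 3.06 V.
I_C = (V_CC − 0.2 − V_E)/R_C = (9.8 − 3.06)/2.7 = 2.5 mA.
Check: I_B = (8.6 − 3.06)/100 = 0.0554 mA, and β·I_B = 8.31 mA > I_C, confirming saturation.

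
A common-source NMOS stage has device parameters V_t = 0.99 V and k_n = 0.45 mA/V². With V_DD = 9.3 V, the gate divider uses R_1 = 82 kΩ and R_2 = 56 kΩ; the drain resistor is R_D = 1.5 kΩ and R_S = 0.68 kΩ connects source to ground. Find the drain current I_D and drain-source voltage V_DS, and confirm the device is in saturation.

V_G = V_DD·R_2/(R_1+R_2) = 9.3×56/138 = 3.77 V.
Assume saturation: I_D = (k_n/2)(V_GS − V_t)² with V_GS = V_G − I_D·R_S = 3.77 − 0.68·I_D.
Substituting gives 0.104·I_D² − 1.85·I_D + 1.74 = 0, with roots I_D = 0.998 or 16.8 mA.
The root I_D = 16.8 mA gives V_GS = -7.65 V ≤ V_t, so take I_D = 0.998 mA.
Then V_GS = 3.1 V and V_DS = V_DD − I_D(R_D+R_S) = 9.3 − 0.998×2.18 = 7.13 V.
Saturation requires V_DS ≥ V_GS − V_t = 2.11 V; 7.13 ≥ 2.11 ✓.

I_D ≈ 1 mA, V_DS ≈ 7.1 V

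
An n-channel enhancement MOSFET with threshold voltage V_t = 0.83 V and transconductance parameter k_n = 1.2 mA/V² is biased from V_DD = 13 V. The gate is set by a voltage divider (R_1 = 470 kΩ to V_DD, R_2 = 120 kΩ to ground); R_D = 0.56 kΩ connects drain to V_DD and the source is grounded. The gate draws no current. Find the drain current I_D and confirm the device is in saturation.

V_G = V_DD·R_2/(R_1+R_2) = 13×120/590 = 2.64 V. With the source grounded, V_GS = V_G = 2.64 V.
Assume saturation: I_D = (k_n/2)(V_GS − V_t)² = (1.2/2)×(2.64 − 0.83)² = 0.6×1.81² = 1.97 mA.
V_DS = V_DD − I_D·R_D = 13 − 1.97×0.56 = 11.9 V.
Saturation requires V_DS ≥ V_GS − V_t = 1.81 V; 11.9 ≥ 1.81 ✓.

I_D ≈ 2 mA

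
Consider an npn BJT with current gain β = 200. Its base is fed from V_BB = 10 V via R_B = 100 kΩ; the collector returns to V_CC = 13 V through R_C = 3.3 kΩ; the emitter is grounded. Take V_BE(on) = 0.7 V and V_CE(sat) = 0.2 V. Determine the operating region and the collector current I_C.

Assume active: I_B = (10 − 0.7)/100 = 0.093 mA, giving I_C = β·I_B = 18.6 mA.
But then V_CE = 13 − 18.6×3.3 = -48.4 V < V_CE(sat) = 0.2 V — impossible in the active region.
So the transistor is saturated. With V_CE = 0.2 V, I_C = (V_CC − 0.2)/R_C = 12.8/3.3 = 3.88 mA.
Check: β·I_B = 18.6 mA > I_C = 3.88 mA, confirming saturation.

saturation; I_C ≈ 3.9 mA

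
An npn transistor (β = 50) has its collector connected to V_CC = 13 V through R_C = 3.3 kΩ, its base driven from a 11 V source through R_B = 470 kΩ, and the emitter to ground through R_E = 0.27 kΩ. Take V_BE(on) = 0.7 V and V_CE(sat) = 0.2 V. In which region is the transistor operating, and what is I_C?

Assume active. Base-emitter loop: I_B = (V_BB − V_BE)/(R_B + (β+1)R_E) = (11 − 0.7)/(470 + 51×0.27) = 0.0213 mA.
I_C = β·I_B = 50×0.0213 = 1.06 mA.
V_CE = V_CC − I_C·R_C − I_E·R_E = 13 − 1.06×3.3 − 1.09×0.27 = 9.19 V > V_CE(sat), so the active-region assumption holds.

active; I_C ≈ 1.1 mA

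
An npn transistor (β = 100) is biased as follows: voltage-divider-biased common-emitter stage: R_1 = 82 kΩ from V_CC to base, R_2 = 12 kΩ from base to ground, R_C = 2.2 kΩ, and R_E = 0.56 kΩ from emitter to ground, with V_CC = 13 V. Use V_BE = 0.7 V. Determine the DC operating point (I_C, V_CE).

I_C ≈ 1.4 mA, V_CE ≈ 9 V

Thevenize the base divider: V_Th = V_CC·R_2/(R_1+R_2) = 13×12/94 = 1.66 V, R_Th = R_1‖R_2 = 10.5 kΩ.
Base-emitter loop: V_Th = I_B·R_Th + V_BE + (β+1)I_B·R_E, so I_B = (1.66 − 0.7) / (10.5 + 101×0.56) = 0.0143 mA.
I_C = β·I_B = 100×0.0143 = 1.43 mA, and I_E = (β+1)I_B = 1.45 mA.
V_CE = V_CC − I_C·R_C − I_E·R_E = 13 − 1.43×2.2 − 1.45×0.56 = 9.04 V.
V_CE = 9.04 V > 0.2 V confirms active-region operation.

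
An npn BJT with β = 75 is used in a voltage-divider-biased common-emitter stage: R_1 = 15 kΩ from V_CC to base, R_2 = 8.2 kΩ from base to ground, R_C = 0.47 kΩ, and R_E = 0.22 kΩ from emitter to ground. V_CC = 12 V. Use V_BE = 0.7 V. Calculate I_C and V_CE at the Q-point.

I_C ≈ 12 mA, V_CE ≈ 3.6 V

Thevenize the base divider: V_Th = V_CC·R_2/(R_1+R_2) = 12×8.2/23.2 = 4.24 V, R_Th = R_1‖R_2 = 5.3 kΩ.
Base-emitter loop: V_Th = I_B·R_Th + V_BE + (β+1)I_B·R_E, so I_B = (4.24 − 0.7) / (5.3 + 76×0.22) = 0.161 mA.
I_C = β·I_B = 75×0.161 = 12.1 mA, and I_E = (β+1)I_B = 12.2 mA.
V_CE = V_CC − I_C·R_C − I_E·R_E = 12 − 12.1×0.47 − 12.2×0.22 = 3.64 V.
V_CE = 3.64 V > 0.2 V confirms active-region operation.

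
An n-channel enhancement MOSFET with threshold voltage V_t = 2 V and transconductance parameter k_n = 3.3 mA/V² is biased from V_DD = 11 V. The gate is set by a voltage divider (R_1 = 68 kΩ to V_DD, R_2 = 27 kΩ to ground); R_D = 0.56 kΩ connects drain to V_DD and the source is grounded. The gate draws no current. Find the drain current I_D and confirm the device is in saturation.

I_D ≈ 2.1 mA

V_G = V_DD·R_2/(R_1+R_2) = 11×27/95 = 3.13 V. With the source grounded, V_GS = V_G = 3.13 V.
Assume saturation: I_D = (k_n/2)(V_GS − V_t)² = (3.3/2)×(3.13 − 2)² = 1.65×1.13² = 2.09 mA.
V_DS = V_DD − I_D·R_D = 11 − 2.09×0.56 = 9.83 V.
Saturation requires V_DS ≥ V_GS − V_t = 1.13 V; 9.83 ≥ 1.13 ✓.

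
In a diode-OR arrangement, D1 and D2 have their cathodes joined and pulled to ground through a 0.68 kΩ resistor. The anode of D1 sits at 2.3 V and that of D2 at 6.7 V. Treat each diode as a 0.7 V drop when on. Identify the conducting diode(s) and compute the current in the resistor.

Only D2 conducts; I_R ≈ 8.8 mA

Assume both conduct. Then node N would need to be at both 2.3−0.7 = 1.6 V and 6.7−0.7 = 6 V, which is impossible.
Assume only D2 conducts: V_N = 6.7 − 0.7 = 6 V, so I_R = 6/0.68 = 8.82 mA.
Check D1: its anode-to-cathode voltage is 2.3 − 6 = -3.7 V < 0.7 V, so it is off. The assumption is consistent.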